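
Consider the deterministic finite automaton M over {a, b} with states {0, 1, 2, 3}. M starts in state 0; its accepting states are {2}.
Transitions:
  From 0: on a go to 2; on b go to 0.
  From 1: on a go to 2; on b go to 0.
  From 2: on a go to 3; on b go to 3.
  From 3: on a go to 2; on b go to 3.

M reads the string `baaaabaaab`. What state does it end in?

0 --b--> 0
0 --a--> 2
2 --a--> 3
3 --a--> 2
2 --a--> 3
3 --b--> 3
3 --a--> 2
2 --a--> 3
3 --a--> 2
2 --b--> 3

3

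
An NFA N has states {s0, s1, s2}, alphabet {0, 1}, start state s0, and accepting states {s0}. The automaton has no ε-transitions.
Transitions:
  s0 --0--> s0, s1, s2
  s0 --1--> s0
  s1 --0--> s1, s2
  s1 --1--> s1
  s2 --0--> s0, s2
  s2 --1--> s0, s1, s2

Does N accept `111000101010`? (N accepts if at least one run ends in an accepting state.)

Start: {s0}
read 1: {s0}
read 1: {s0}
read 1: {s0}
read 0: {s0, s1, s2}
read 0: {s0, s1, s2}
read 0: {s0, s1, s2}
read 1: {s0, s1, s2}
read 0: {s0, s1, s2}
read 1: {s0, s1, s2}
read 0: {s0, s1, s2}
read 1: {s0, s1, s2}
read 0: {s0, s1, s2}
Reachable ∩ accepting = {s0} — nonempty.

accepted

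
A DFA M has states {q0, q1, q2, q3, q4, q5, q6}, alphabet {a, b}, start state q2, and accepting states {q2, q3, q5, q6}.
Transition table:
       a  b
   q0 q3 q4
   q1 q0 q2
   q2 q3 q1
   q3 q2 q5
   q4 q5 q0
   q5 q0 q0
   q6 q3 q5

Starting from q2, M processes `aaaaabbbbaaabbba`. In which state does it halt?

q2 --a--> q3
q3 --a--> q2
q2 --a--> q3
q3 --a--> q2
q2 --a--> q3
q3 --b--> q5
q5 --b--> q0
q0 --b--> q4
q4 --b--> q0
q0 --a--> q3
q3 --a--> q2
q2 --a--> q3
q3 --b--> q5
q5 --b--> q0
q0 --b--> q4
q4 --a--> q5

q5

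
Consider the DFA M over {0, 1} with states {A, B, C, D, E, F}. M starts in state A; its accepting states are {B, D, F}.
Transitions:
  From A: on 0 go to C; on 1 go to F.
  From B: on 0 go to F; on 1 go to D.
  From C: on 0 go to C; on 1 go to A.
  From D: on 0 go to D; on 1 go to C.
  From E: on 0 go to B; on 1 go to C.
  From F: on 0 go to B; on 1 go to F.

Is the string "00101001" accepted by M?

rejected

A --0--> C
C --0--> C
C --1--> A
A --0--> C
C --1--> A
A --0--> C
C --0--> C
C --1--> A
End in state A, which is not an accepting state.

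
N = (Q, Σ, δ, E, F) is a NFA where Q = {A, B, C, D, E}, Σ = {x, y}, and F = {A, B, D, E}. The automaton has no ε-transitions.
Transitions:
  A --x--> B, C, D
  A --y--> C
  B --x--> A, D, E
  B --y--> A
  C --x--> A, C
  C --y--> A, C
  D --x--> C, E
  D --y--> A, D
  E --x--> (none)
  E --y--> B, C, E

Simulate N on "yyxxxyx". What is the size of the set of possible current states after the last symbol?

Start: {E}
read y: {B, C, E}
read y: {A, B, C, E}
read x: {A, B, C, D, E}
read x: {A, B, C, D, E}
read x: {A, B, C, D, E}
read y: {A, B, C, D, E}
read x: {A, B, C, D, E}
Final reachable set {A, B, C, D, E} has 5 states.

5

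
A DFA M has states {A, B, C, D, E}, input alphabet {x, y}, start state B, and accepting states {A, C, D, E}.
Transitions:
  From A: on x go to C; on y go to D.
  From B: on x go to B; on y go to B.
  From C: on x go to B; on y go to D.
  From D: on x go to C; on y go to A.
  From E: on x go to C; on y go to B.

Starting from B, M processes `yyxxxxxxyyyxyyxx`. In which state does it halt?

B --y--> B
B --y--> B
B --x--> B
B --x--> B
B --x--> B
B --x--> B
B --x--> B
B --x--> B
B --y--> B
B --y--> B
B --y--> B
B --x--> B
B --y--> B
B --y--> B
B --x--> B
B --x--> B

B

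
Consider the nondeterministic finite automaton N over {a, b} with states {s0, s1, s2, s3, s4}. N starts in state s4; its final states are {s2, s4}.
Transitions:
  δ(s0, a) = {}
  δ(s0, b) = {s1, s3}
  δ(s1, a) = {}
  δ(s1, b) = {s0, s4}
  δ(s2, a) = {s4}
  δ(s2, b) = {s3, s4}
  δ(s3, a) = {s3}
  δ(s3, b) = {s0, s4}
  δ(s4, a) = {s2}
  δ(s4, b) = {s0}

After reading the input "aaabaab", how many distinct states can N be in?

Start: {s4}
read a: {s2}
read a: {s4}
read a: {s2}
read b: {s3, s4}
read a: {s2, s3}
read a: {s3, s4}
read b: {s0, s4}
Final reachable set {s0, s4} has 2 states.

2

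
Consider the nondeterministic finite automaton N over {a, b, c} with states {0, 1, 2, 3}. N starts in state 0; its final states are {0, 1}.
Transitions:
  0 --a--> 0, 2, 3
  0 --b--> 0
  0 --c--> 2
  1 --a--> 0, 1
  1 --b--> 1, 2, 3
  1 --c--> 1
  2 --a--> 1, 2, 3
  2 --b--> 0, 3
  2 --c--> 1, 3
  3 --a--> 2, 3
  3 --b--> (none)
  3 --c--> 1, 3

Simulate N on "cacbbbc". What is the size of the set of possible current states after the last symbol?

Start: {0}
read c: {2}
read a: {1, 2, 3}
read c: {1, 3}
read b: {1, 2, 3}
read b: {0, 1, 2, 3}
read b: {0, 1, 2, 3}
read c: {1, 2, 3}
Final reachable set {1, 2, 3} has 3 states.

3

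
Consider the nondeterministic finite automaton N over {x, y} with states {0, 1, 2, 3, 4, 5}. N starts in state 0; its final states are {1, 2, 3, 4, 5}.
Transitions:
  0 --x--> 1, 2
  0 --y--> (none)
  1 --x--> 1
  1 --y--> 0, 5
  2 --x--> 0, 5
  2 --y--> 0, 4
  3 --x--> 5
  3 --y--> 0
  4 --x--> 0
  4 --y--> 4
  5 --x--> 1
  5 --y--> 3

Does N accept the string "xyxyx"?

Start: {0}
read x: {1, 2}
read y: {0, 4, 5}
read x: {0, 1, 2}
read y: {0, 4, 5}
read x: {0, 1, 2}
Reachable ∩ accepting = {1, 2} — nonempty.

accepted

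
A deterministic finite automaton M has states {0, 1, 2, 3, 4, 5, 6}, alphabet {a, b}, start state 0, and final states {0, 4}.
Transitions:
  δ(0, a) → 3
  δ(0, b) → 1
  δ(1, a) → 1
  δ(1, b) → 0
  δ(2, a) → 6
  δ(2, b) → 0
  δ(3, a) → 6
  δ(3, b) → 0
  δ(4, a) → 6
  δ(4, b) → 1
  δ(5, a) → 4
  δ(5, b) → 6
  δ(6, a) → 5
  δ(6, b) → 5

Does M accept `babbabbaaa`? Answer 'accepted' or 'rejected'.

0 --b--> 1
1 --a--> 1
1 --b--> 0
0 --b--> 1
1 --a--> 1
1 --b--> 0
0 --b--> 1
1 --a--> 1
1 --a--> 1
1 --a--> 1
End in state 1, which is not an accepting state.

rejected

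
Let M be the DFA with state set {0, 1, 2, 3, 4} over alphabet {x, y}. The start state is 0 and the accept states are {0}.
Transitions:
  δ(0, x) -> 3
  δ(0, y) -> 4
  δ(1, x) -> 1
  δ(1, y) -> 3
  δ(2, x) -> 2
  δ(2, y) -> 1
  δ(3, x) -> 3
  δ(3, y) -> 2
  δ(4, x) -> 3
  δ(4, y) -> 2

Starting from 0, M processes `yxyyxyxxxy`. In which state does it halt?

2

0 --y--> 4
4 --x--> 3
3 --y--> 2
2 --y--> 1
1 --x--> 1
1 --y--> 3
3 --x--> 3
3 --x--> 3
3 --x--> 3
3 --y--> 2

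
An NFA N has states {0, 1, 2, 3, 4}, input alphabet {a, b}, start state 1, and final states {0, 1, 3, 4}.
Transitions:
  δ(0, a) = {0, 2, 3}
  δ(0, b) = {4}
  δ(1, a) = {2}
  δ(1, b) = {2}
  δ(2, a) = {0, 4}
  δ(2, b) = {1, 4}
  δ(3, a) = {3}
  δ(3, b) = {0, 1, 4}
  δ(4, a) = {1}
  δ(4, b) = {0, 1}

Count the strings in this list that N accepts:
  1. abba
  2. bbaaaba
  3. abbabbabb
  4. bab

4

abba: accepted
bbaaaba: accepted
abbabbabb: accepted
bab: accepted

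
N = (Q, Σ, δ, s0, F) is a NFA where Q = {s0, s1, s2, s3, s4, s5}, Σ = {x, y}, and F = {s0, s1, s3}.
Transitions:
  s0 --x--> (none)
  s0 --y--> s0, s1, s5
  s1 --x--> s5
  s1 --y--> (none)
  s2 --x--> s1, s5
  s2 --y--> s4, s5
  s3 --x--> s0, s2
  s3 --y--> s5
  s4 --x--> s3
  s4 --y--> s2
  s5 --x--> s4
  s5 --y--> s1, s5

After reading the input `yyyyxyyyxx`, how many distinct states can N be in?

Start: {s0}
read y: {s0, s1, s5}
read y: {s0, s1, s5}
read y: {s0, s1, s5}
read y: {s0, s1, s5}
read x: {s4, s5}
read y: {s1, s2, s5}
read y: {s1, s4, s5}
read y: {s1, s2, s5}
read x: {s1, s4, s5}
read x: {s3, s4, s5}
Final reachable set {s3, s4, s5} has 3 states.

3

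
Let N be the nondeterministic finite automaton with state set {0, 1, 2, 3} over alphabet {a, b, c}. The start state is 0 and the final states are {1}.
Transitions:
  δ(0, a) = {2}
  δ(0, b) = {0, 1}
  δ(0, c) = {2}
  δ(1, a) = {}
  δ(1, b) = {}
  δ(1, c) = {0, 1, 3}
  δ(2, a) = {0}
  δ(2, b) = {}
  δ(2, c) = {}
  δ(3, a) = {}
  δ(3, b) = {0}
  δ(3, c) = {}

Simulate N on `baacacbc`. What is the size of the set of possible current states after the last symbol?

Start: {0}
read b: {0, 1}
read a: {2}
read a: {0}
read c: {2}
read a: {0}
read c: {2}
read b: {}
The reachable set is empty and stays empty for the remaining 1 symbol.
Final reachable set {} has 0 states.

0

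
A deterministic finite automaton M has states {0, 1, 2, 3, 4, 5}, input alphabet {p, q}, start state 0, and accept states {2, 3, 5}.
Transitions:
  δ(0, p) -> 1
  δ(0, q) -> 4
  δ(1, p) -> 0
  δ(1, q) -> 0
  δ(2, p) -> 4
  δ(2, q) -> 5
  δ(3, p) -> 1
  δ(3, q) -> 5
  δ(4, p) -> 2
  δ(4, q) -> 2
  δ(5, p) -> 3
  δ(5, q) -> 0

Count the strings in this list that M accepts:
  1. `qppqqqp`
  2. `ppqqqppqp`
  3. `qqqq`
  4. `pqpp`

`qppqqqp`: rejected
`ppqqqppqp`: rejected
`qqqq`: rejected
`pqpp`: rejected

0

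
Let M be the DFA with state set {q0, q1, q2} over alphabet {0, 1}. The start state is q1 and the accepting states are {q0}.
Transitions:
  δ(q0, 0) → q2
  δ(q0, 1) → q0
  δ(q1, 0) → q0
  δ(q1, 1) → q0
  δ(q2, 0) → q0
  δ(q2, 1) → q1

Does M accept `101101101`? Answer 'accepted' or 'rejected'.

q1 --1--> q0
q0 --0--> q2
q2 --1--> q1
q1 --1--> q0
q0 --0--> q2
q2 --1--> q1
q1 --1--> q0
q0 --0--> q2
q2 --1--> q1
End in state q1, which is not an accepting state.

rejected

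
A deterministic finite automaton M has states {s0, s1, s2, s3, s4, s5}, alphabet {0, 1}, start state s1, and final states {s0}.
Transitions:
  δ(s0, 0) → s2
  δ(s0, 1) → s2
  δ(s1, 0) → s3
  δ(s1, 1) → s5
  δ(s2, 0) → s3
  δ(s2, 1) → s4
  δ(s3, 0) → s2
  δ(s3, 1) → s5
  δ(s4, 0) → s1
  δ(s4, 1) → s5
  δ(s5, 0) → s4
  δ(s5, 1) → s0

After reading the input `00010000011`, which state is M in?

s0

s1 --0--> s3
s3 --0--> s2
s2 --0--> s3
s3 --1--> s5
s5 --0--> s4
s4 --0--> s1
s1 --0--> s3
s3 --0--> s2
s2 --0--> s3
s3 --1--> s5
s5 --1--> s0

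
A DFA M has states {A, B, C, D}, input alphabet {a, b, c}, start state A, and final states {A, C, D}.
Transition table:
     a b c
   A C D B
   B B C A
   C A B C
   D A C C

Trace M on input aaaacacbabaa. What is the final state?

C

A --a--> C
C --a--> A
A --a--> C
C --a--> A
A --c--> B
B --a--> B
B --c--> A
A --b--> D
D --a--> A
A --b--> D
D --a--> A
A --a--> C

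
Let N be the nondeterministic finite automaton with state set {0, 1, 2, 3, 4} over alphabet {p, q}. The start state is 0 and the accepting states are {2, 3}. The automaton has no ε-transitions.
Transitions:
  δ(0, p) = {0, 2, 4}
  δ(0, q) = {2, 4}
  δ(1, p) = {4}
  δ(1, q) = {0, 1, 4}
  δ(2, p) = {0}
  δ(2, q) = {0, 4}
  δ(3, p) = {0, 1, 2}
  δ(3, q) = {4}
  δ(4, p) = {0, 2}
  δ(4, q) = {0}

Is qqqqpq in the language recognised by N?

accepted

Start: {0}
read q: {2, 4}
read q: {0, 4}
read q: {0, 2, 4}
read q: {0, 2, 4}
read p: {0, 2, 4}
read q: {0, 2, 4}
Reachable ∩ accepting = {2} — nonempty.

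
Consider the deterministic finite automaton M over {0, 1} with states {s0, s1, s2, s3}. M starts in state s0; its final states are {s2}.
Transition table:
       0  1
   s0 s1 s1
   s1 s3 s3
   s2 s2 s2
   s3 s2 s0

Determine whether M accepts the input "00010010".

s0 --0--> s1
s1 --0--> s3
s3 --0--> s2
s2 --1--> s2
s2 --0--> s2
s2 --0--> s2
s2 --1--> s2
s2 --0--> s2
End in state s2, which is an accepting state.

accepted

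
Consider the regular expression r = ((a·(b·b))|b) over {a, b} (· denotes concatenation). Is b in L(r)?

yes

The right alternative b matches b.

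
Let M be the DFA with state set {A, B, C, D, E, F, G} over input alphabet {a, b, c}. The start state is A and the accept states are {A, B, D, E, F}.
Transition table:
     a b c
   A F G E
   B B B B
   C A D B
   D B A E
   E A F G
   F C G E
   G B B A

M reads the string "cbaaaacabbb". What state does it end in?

B

A --c--> E
E --b--> F
F --a--> C
C --a--> A
A --a--> F
F --a--> C
C --c--> B
B --a--> B
B --b--> B
B --b--> B
B --b--> B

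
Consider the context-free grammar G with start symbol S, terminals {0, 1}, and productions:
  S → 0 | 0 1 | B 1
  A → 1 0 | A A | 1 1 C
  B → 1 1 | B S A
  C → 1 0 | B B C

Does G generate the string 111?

yes

S ⇒ B1 ⇒ 111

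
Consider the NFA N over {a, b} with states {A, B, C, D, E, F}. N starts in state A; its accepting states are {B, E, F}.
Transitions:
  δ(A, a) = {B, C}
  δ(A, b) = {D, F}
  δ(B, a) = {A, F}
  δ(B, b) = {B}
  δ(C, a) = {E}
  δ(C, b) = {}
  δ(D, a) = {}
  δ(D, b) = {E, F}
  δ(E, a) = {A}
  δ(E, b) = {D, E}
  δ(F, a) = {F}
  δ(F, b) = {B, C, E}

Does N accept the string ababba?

Start: {A}
read a: {B, C}
read b: {B}
read a: {A, F}
read b: {B, C, D, E, F}
read b: {B, C, D, E, F}
read a: {A, E, F}
Reachable ∩ accepting = {E, F} — nonempty.

accepted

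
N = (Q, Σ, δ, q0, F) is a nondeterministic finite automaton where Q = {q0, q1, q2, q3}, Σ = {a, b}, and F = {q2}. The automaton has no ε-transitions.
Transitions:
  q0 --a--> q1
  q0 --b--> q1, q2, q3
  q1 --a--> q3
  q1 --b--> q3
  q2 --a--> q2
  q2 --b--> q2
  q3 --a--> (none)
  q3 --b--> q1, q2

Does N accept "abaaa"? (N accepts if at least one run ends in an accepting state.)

Start: {q0}
read a: {q1}
read b: {q3}
read a: {}
The reachable set is empty and stays empty for the remaining 2 symbols.
Reachable ∩ accepting = {} — empty.

rejected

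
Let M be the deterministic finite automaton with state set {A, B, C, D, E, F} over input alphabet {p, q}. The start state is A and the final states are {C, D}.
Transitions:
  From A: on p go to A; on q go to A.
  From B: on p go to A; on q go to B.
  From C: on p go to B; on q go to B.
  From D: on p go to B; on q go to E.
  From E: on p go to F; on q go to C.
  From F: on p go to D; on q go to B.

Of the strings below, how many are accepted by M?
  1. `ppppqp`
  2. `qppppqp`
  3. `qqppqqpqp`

0

`ppppqp`: rejected
`qppppqp`: rejected
`qqppqqpqp`: rejected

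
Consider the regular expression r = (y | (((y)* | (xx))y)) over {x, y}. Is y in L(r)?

The left alternative y matches y.

yes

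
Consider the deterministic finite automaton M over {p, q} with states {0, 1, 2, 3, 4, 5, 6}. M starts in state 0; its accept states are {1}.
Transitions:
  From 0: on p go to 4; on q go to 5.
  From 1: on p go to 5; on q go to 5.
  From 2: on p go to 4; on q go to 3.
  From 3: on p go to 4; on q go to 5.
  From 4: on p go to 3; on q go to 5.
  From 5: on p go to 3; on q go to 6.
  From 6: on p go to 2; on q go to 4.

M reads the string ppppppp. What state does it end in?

4

0 --p--> 4
4 --p--> 3
3 --p--> 4
4 --p--> 3
3 --p--> 4
4 --p--> 3
3 --p--> 4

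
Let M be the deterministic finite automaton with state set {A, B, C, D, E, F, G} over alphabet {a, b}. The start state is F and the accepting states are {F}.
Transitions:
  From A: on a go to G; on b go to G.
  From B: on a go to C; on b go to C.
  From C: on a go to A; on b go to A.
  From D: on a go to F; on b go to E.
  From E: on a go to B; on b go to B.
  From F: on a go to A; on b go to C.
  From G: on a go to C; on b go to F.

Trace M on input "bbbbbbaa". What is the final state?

C

F --b--> C
C --b--> A
A --b--> G
G --b--> F
F --b--> C
C --b--> A
A --a--> G
G --a--> C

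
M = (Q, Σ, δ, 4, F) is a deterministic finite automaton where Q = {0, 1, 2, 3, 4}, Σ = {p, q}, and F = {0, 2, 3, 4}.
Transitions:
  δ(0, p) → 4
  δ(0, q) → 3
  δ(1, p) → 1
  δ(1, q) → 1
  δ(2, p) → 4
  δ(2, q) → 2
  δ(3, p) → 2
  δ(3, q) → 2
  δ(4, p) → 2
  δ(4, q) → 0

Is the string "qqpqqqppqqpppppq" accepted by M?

4 --q--> 0
0 --q--> 3
3 --p--> 2
2 --q--> 2
2 --q--> 2
2 --q--> 2
2 --p--> 4
4 --p--> 2
2 --q--> 2
2 --q--> 2
2 --p--> 4
4 --p--> 2
2 --p--> 4
4 --p--> 2
2 --p--> 4
4 --q--> 0
End in state 0, which is an accepting state.

accepted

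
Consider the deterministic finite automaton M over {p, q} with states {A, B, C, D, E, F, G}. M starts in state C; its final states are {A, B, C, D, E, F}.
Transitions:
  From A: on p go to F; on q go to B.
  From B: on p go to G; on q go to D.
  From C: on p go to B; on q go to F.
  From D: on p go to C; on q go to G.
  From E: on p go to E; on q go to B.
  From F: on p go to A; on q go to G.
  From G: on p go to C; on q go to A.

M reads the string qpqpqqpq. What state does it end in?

A

C --q--> F
F --p--> A
A --q--> B
B --p--> G
G --q--> A
A --q--> B
B --p--> G
G --q--> A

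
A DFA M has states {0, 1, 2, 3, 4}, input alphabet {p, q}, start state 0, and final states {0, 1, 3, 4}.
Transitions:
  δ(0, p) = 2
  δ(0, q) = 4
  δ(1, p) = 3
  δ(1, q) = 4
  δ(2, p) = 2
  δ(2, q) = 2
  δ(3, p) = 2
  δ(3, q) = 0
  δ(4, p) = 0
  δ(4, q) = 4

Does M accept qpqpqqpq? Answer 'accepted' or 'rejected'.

0 --q--> 4
4 --p--> 0
0 --q--> 4
4 --p--> 0
0 --q--> 4
4 --q--> 4
4 --p--> 0
0 --q--> 4
End in state 4, which is an accepting state.

accepted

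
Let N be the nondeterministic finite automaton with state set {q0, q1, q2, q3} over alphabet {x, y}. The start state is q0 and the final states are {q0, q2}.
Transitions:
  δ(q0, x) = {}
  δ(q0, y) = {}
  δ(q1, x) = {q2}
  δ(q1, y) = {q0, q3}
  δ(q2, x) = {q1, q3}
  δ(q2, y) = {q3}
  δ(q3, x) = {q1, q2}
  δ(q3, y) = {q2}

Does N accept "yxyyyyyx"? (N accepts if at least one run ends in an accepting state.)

rejected

Start: {q0}
read y: {}
The reachable set is empty and stays empty for the remaining 7 symbols.
Reachable ∩ accepting = {} — empty.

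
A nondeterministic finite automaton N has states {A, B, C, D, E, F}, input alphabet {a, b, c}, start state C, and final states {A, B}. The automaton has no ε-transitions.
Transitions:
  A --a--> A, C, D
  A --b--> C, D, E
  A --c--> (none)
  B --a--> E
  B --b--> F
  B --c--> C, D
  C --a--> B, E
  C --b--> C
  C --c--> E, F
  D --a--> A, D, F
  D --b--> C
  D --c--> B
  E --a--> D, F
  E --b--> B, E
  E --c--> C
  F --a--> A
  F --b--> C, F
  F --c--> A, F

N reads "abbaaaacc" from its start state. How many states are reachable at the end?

Start: {C}
read a: {B, E}
read b: {B, E, F}
read b: {B, C, E, F}
read a: {A, B, D, E, F}
read a: {A, C, D, E, F}
read a: {A, B, C, D, E, F}
read a: {A, B, C, D, E, F}
read c: {A, B, C, D, E, F}
read c: {A, B, C, D, E, F}
Final reachable set {A, B, C, D, E, F} has 6 states.

6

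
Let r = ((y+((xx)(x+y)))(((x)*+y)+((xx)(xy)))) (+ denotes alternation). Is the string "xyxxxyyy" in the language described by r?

no

No split of xyxxxyyy into u·v has (y+((xx)(x+y))) matching u and (((x)*+y)+((xx)(xy))) matching v.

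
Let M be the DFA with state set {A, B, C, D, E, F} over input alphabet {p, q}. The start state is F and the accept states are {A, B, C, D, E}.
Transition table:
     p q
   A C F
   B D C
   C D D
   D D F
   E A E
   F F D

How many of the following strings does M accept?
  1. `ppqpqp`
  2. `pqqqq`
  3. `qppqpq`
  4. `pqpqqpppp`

2

`ppqpqp`: rejected
`pqqqq`: rejected
`qppqpq`: accepted
`pqpqqpppp`: accepted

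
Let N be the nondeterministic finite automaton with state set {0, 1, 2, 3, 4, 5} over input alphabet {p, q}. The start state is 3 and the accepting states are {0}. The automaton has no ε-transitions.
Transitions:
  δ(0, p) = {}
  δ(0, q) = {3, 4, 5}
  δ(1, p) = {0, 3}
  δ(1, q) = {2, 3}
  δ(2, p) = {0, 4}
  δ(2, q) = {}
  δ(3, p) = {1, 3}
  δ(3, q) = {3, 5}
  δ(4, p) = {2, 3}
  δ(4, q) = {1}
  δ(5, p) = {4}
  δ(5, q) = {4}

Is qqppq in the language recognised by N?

rejected

Start: {3}
read q: {3, 5}
read q: {3, 4, 5}
read p: {1, 2, 3, 4}
read p: {0, 1, 2, 3, 4}
read q: {1, 2, 3, 4, 5}
Reachable ∩ accepting = {} — empty.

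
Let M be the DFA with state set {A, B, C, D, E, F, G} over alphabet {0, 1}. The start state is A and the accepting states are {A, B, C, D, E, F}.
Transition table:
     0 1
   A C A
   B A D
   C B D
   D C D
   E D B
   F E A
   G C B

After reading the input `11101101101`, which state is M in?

A --1--> A
A --1--> A
A --1--> A
A --0--> C
C --1--> D
D --1--> D
D --0--> C
C --1--> D
D --1--> D
D --0--> C
C --1--> D

D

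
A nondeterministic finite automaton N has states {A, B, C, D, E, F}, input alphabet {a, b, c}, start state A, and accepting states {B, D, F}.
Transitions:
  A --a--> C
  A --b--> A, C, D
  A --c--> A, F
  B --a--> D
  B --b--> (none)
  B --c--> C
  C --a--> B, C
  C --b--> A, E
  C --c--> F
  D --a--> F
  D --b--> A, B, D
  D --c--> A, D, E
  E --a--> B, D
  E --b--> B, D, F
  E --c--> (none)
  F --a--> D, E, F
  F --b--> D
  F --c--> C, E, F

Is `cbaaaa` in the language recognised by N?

Start: {A}
read c: {A, F}
read b: {A, C, D}
read a: {B, C, F}
read a: {B, C, D, E, F}
read a: {B, C, D, E, F}
read a: {B, C, D, E, F}
Reachable ∩ accepting = {B, D, F} — nonempty.

accepted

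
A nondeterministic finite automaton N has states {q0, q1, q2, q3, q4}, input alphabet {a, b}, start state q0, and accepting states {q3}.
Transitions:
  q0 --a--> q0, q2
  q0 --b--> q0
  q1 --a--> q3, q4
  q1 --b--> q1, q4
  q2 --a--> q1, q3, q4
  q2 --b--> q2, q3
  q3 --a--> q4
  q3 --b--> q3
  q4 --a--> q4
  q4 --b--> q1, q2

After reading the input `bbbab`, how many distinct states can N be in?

3

Start: {q0}
read b: {q0}
read b: {q0}
read b: {q0}
read a: {q0, q2}
read b: {q0, q2, q3}
Final reachable set {q0, q2, q3} has 3 states.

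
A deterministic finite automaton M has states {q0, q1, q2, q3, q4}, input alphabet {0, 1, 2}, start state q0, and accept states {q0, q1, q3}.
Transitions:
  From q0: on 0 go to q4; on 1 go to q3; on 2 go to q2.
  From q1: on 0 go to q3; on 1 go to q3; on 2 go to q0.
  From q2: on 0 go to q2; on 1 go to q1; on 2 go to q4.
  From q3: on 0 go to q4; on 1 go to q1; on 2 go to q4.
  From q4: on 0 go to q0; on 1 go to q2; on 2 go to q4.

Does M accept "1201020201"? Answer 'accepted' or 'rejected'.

accepted

q0 --1--> q3
q3 --2--> q4
q4 --0--> q0
q0 --1--> q3
q3 --0--> q4
q4 --2--> q4
q4 --0--> q0
q0 --2--> q2
q2 --0--> q2
q2 --1--> q1
End in state q1, which is an accepting state.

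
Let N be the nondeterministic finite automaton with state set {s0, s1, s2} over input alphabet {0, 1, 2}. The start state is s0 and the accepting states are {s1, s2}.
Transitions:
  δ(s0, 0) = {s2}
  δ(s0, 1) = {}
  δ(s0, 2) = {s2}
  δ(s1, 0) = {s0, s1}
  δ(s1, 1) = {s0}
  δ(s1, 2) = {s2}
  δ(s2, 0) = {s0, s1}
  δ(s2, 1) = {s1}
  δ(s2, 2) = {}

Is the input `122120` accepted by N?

rejected

Start: {s0}
read 1: {}
The reachable set is empty and stays empty for the remaining 5 symbols.
Reachable ∩ accepting = {} — empty.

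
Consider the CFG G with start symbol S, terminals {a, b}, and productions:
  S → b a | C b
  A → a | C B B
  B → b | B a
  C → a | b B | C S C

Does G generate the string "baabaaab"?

no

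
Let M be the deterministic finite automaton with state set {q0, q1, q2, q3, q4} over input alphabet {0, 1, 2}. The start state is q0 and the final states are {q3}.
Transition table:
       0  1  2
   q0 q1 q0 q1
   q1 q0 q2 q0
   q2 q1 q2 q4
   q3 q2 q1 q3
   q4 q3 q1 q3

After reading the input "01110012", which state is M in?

q0 --0--> q1
q1 --1--> q2
q2 --1--> q2
q2 --1--> q2
q2 --0--> q1
q1 --0--> q0
q0 --1--> q0
q0 --2--> q1

q1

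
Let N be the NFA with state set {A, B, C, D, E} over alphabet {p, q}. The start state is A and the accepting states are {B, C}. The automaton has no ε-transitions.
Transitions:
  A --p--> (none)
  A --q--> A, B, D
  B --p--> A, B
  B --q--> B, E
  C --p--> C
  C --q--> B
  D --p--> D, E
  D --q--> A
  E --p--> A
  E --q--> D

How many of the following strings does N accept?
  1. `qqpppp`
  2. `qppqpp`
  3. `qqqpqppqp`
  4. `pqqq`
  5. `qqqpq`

`qqpppp`: accepted
`qppqpp`: accepted
`qqqpqppqp`: accepted
`pqqq`: rejected
`qqqpq`: accepted

4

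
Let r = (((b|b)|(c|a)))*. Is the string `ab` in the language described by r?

yes

Split into 2 pieces a · b; each matches ((b|b)|(c|a)).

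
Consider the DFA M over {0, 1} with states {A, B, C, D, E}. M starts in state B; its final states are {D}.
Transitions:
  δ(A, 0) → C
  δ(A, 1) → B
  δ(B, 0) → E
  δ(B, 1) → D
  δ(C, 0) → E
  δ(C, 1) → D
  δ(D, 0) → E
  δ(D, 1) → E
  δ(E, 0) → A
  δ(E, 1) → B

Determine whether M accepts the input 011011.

accepted

B --0--> E
E --1--> B
B --1--> D
D --0--> E
E --1--> B
B --1--> D
End in state D, which is an accepting state.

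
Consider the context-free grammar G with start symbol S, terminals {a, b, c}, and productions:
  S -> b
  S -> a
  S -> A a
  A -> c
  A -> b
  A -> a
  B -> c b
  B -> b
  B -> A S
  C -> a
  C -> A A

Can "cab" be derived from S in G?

no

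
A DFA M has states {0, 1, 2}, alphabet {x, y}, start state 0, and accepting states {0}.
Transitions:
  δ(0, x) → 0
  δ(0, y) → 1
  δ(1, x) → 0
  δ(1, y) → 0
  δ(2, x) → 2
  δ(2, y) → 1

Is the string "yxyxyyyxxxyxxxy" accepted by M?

rejected

0 --y--> 1
1 --x--> 0
0 --y--> 1
1 --x--> 0
0 --y--> 1
1 --y--> 0
0 --y--> 1
1 --x--> 0
0 --x--> 0
0 --x--> 0
0 --y--> 1
1 --x--> 0
0 --x--> 0
0 --x--> 0
0 --y--> 1
End in state 1, which is not an accepting state.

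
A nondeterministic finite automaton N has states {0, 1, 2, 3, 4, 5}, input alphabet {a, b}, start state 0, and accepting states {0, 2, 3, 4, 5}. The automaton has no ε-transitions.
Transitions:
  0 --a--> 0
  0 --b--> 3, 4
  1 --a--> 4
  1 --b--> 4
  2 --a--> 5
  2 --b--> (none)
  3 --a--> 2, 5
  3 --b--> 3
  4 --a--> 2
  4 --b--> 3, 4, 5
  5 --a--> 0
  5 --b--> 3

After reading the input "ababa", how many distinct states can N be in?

2

Start: {0}
read a: {0}
read b: {3, 4}
read a: {2, 5}
read b: {3}
read a: {2, 5}
Final reachable set {2, 5} has 2 states.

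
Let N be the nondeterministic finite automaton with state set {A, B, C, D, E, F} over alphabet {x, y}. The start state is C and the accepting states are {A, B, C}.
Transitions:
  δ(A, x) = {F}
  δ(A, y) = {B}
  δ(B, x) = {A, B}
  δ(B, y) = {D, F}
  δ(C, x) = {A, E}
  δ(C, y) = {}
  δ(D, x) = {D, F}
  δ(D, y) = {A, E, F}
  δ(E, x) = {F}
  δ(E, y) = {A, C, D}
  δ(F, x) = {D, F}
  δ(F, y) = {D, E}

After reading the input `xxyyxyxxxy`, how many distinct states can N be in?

5

Start: {C}
read x: {A, E}
read x: {F}
read y: {D, E}
read y: {A, C, D, E, F}
read x: {A, D, E, F}
read y: {A, B, C, D, E, F}
read x: {A, B, D, E, F}
read x: {A, B, D, F}
read x: {A, B, D, F}
read y: {A, B, D, E, F}
Final reachable set {A, B, D, E, F} has 5 states.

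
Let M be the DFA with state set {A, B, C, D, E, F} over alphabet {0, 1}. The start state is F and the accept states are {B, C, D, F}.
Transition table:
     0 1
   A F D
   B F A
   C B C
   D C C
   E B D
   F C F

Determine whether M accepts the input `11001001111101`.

F --1--> F
F --1--> F
F --0--> C
C --0--> B
B --1--> A
A --0--> F
F --0--> C
C --1--> C
C --1--> C
C --1--> C
C --1--> C
C --1--> C
C --0--> B
B --1--> A
End in state A, which is not an accepting state.

rejected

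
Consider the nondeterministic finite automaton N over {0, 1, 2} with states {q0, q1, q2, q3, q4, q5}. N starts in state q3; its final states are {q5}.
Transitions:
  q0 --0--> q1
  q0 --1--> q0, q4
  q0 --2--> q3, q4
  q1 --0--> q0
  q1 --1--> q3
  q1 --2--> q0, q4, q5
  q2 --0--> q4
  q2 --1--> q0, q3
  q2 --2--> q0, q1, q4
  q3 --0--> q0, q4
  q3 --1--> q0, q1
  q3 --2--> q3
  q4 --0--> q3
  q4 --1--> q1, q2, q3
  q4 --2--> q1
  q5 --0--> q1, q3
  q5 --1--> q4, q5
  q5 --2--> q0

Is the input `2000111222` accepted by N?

accepted

Start: {q3}
read 2: {q3}
read 0: {q0, q4}
read 0: {q1, q3}
read 0: {q0, q4}
read 1: {q0, q1, q2, q3, q4}
read 1: {q0, q1, q2, q3, q4}
read 1: {q0, q1, q2, q3, q4}
read 2: {q0, q1, q3, q4, q5}
read 2: {q0, q1, q3, q4, q5}
read 2: {q0, q1, q3, q4, q5}
Reachable ∩ accepting = {q5} — nonempty.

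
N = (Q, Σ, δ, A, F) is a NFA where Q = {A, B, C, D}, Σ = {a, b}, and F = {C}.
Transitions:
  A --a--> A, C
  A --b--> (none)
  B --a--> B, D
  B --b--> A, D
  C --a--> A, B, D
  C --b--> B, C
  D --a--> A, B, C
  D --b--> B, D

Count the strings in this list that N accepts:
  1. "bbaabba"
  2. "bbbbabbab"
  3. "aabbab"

1

"bbaabba": rejected
"bbbbabbab": rejected
"aabbab": accepted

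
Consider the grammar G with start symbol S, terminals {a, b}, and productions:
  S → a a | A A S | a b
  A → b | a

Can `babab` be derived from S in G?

no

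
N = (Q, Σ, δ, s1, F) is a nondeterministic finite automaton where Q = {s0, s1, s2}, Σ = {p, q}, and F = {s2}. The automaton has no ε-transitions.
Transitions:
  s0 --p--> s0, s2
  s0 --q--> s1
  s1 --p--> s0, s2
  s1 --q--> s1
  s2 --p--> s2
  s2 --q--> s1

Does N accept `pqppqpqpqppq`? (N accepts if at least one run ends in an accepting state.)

rejected

Start: {s1}
read p: {s0, s2}
read q: {s1}
read p: {s0, s2}
read p: {s0, s2}
read q: {s1}
read p: {s0, s2}
read q: {s1}
read p: {s0, s2}
read q: {s1}
read p: {s0, s2}
read p: {s0, s2}
read q: {s1}
Reachable ∩ accepting = {} — empty.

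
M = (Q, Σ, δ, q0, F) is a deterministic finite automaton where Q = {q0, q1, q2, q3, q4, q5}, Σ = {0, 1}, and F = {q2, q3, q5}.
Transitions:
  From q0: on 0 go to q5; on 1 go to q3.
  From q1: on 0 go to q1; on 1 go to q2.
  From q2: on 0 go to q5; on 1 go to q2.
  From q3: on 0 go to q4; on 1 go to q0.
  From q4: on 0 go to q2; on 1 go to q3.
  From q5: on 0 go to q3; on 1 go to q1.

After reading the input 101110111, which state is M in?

q3

q0 --1--> q3
q3 --0--> q4
q4 --1--> q3
q3 --1--> q0
q0 --1--> q3
q3 --0--> q4
q4 --1--> q3
q3 --1--> q0
q0 --1--> q3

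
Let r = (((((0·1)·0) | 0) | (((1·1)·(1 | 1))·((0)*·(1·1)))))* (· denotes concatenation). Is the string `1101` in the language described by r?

no

1101 cannot be split into zero or more pieces each matching ((((0·1)·0)|0)|(((1·1)·(1|1))·((0)*·(1·1)))).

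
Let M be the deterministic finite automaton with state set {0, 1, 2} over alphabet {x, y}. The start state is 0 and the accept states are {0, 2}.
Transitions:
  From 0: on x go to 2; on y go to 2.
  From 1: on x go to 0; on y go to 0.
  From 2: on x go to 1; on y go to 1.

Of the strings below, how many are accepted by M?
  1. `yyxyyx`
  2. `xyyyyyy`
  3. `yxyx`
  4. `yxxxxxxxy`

4

`yyxyyx`: accepted
`xyyyyyy`: accepted
`yxyx`: accepted
`yxxxxxxxy`: accepted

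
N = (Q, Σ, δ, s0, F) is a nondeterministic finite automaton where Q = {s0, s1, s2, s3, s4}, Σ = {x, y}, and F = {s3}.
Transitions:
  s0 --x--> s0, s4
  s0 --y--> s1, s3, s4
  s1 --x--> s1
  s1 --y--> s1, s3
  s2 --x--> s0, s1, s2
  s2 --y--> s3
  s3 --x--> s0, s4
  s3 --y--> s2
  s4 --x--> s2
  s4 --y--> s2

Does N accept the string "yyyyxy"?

accepted

Start: {s0}
read y: {s1, s3, s4}
read y: {s1, s2, s3}
read y: {s1, s2, s3}
read y: {s1, s2, s3}
read x: {s0, s1, s2, s4}
read y: {s1, s2, s3, s4}
Reachable ∩ accepting = {s3} — nonempty.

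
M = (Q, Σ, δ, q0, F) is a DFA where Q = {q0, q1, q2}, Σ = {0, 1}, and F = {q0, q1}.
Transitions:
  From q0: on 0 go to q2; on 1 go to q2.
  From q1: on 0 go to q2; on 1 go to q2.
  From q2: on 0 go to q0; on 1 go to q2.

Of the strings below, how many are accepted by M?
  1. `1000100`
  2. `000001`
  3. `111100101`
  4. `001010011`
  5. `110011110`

`1000100`: rejected
`000001`: rejected
`111100101`: rejected
`001010011`: rejected
`110011110`: accepted

1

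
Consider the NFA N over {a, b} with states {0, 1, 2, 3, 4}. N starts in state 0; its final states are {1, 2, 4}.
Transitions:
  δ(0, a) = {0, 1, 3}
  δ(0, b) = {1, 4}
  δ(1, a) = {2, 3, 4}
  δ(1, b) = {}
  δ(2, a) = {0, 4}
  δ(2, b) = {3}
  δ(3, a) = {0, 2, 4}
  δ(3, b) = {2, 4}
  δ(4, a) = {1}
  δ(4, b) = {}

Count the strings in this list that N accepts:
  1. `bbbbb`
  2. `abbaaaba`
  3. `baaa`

2

`bbbbb`: rejected
`abbaaaba`: accepted
`baaa`: accepted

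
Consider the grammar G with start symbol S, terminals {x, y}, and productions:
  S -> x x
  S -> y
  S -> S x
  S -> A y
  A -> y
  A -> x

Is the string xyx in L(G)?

S ⇒ Sx ⇒ Ayx ⇒ xyx

yes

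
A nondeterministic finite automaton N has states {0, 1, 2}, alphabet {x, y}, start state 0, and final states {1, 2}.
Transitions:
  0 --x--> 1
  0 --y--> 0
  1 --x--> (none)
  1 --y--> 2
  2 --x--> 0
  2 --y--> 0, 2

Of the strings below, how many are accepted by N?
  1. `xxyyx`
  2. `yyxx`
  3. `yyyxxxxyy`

`xxyyx`: rejected
`yyxx`: rejected
`yyyxxxxyy`: rejected

0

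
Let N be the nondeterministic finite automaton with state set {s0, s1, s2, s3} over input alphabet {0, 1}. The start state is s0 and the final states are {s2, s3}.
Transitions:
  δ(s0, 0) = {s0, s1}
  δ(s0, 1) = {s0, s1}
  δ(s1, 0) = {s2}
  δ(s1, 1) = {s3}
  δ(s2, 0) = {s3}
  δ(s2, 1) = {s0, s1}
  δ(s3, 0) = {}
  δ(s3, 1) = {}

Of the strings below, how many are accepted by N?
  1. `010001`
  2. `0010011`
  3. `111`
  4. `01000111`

4

`010001`: accepted
`0010011`: accepted
`111`: accepted
`01000111`: accepted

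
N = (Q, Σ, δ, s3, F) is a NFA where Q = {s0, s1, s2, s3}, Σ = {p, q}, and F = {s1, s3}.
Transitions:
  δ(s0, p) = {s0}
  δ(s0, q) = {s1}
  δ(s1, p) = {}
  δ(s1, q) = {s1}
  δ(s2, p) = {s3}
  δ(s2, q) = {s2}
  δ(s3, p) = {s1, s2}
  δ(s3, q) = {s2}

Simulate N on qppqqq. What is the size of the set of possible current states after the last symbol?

2

Start: {s3}
read q: {s2}
read p: {s3}
read p: {s1, s2}
read q: {s1, s2}
read q: {s1, s2}
read q: {s1, s2}
Final reachable set {s1, s2} has 2 states.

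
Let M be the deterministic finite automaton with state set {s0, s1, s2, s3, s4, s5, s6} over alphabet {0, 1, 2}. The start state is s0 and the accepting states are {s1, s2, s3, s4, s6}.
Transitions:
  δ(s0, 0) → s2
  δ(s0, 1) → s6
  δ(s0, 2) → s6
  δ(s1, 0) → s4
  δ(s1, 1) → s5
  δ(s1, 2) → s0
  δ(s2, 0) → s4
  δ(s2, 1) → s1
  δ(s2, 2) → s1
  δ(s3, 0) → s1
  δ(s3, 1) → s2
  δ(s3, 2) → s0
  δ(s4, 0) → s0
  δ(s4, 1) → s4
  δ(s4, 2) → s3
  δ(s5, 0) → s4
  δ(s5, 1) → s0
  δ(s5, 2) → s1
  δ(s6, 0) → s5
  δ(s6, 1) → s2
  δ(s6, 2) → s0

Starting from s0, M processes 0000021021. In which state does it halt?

s2

s0 --0--> s2
s2 --0--> s4
s4 --0--> s0
s0 --0--> s2
s2 --0--> s4
s4 --2--> s3
s3 --1--> s2
s2 --0--> s4
s4 --2--> s3
s3 --1--> s2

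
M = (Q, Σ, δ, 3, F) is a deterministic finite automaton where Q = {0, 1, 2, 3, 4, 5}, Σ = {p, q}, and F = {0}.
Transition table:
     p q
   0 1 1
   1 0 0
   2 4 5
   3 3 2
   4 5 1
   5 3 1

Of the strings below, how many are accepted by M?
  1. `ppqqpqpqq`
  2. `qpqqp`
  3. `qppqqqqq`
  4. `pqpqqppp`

`ppqqpqpqq`: accepted
`qpqqp`: rejected
`qppqqqqq`: rejected
`pqpqqppp`: rejected

1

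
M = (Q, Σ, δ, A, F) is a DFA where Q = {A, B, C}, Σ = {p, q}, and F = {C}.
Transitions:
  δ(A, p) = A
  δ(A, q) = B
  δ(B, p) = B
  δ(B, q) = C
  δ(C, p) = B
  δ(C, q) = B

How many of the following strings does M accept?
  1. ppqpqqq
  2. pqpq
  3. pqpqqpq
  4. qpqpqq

ppqpqqq: accepted
pqpq: accepted
pqpqqpq: accepted
qpqpqq: rejected

3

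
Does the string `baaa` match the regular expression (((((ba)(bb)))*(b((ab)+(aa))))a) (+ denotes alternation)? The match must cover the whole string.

Split as baa·a: ((((ba)(bb)))*(b((ab)+(aa)))) matches baa and a matches a.

yes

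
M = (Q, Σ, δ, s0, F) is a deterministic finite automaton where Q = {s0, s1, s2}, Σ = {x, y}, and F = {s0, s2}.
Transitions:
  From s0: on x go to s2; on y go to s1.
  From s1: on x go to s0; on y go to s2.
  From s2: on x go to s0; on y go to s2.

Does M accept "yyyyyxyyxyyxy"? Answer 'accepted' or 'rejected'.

s0 --y--> s1
s1 --y--> s2
s2 --y--> s2
s2 --y--> s2
s2 --y--> s2
s2 --x--> s0
s0 --y--> s1
s1 --y--> s2
s2 --x--> s0
s0 --y--> s1
s1 --y--> s2
s2 --x--> s0
s0 --y--> s1
End in state s1, which is not an accepting state.

rejected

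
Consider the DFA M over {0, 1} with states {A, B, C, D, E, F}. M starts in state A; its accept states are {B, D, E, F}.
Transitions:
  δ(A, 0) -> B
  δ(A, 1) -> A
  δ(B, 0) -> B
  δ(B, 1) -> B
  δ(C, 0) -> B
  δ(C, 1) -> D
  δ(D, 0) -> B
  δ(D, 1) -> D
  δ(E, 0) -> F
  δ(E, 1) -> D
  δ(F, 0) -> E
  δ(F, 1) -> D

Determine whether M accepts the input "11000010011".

accepted

A --1--> A
A --1--> A
A --0--> B
B --0--> B
B --0--> B
B --0--> B
B --1--> B
B --0--> B
B --0--> B
B --1--> B
B --1--> B
End in state B, which is an accepting state.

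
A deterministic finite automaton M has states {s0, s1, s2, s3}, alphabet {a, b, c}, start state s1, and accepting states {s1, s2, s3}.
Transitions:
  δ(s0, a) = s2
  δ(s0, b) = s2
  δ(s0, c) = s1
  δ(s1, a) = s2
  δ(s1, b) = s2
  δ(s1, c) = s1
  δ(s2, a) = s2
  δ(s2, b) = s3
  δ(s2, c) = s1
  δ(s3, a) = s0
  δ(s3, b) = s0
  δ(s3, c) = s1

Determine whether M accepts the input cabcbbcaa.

accepted

s1 --c--> s1
s1 --a--> s2
s2 --b--> s3
s3 --c--> s1
s1 --b--> s2
s2 --b--> s3
s3 --c--> s1
s1 --a--> s2
s2 --a--> s2
End in state s2, which is an accepting state.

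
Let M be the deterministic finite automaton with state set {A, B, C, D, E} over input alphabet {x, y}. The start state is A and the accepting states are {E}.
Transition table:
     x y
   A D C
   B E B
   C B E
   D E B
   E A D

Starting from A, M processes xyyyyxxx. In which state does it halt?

D

A --x--> D
D --y--> B
B --y--> B
B --y--> B
B --y--> B
B --x--> E
E --x--> A
A --x--> D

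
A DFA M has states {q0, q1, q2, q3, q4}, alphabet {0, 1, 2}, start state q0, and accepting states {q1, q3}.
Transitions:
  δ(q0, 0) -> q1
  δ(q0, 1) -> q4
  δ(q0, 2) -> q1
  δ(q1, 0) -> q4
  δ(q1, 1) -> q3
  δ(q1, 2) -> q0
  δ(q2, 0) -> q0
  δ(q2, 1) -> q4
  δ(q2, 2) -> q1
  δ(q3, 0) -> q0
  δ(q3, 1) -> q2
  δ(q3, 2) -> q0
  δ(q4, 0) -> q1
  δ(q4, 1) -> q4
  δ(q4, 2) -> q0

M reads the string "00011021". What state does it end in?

q0 --0--> q1
q1 --0--> q4
q4 --0--> q1
q1 --1--> q3
q3 --1--> q2
q2 --0--> q0
q0 --2--> q1
q1 --1--> q3

q3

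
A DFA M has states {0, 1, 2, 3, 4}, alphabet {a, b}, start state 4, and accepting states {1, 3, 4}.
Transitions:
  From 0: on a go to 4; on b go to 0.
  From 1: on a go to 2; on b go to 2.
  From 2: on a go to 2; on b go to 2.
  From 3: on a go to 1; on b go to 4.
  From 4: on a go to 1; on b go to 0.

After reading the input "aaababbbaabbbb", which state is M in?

4 --a--> 1
1 --a--> 2
2 --a--> 2
2 --b--> 2
2 --a--> 2
2 --b--> 2
2 --b--> 2
2 --b--> 2
2 --a--> 2
2 --a--> 2
2 --b--> 2
2 --b--> 2
2 --b--> 2
2 --b--> 2

2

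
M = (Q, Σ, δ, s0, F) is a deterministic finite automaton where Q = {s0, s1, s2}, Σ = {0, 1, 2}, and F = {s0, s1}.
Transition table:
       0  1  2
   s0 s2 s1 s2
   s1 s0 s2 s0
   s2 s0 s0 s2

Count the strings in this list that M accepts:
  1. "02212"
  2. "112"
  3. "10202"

"02212": rejected
"112": rejected
"10202": rejected

0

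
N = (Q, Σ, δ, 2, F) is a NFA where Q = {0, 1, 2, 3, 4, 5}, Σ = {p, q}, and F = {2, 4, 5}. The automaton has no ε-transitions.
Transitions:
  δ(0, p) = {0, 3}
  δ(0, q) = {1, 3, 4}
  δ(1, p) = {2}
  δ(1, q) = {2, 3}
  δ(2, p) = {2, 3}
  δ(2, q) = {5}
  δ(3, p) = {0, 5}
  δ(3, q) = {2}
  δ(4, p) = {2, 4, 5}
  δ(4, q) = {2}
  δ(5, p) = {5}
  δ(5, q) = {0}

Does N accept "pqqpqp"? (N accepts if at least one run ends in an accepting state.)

accepted

Start: {2}
read p: {2, 3}
read q: {2, 5}
read q: {0, 5}
read p: {0, 3, 5}
read q: {0, 1, 2, 3, 4}
read p: {0, 2, 3, 4, 5}
Reachable ∩ accepting = {2, 4, 5} — nonempty.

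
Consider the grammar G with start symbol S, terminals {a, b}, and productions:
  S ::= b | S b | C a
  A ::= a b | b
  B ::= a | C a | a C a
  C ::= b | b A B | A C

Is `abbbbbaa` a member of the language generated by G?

S ⇒ Ca ⇒ ACa ⇒ abCa ⇒ abbABa ⇒ abbbBa ⇒ abbbCaa ⇒ abbbACaa ⇒ abbbbCaa ⇒ abbbbbaa

yes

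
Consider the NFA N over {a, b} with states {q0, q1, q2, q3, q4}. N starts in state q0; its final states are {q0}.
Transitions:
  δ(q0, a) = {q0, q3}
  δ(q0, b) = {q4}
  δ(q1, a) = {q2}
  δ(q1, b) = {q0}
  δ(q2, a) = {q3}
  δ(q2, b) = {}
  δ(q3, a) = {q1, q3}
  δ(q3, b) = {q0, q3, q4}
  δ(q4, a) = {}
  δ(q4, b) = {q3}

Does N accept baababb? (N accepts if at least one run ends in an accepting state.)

rejected

Start: {q0}
read b: {q4}
read a: {}
The reachable set is empty and stays empty for the remaining 5 symbols.
Reachable ∩ accepting = {} — empty.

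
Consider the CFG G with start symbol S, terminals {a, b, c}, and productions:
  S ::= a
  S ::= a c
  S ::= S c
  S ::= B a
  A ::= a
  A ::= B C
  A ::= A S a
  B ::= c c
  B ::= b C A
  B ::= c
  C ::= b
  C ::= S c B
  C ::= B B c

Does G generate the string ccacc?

yes

S ⇒ Sc ⇒ Scc ⇒ Bacc ⇒ ccacc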